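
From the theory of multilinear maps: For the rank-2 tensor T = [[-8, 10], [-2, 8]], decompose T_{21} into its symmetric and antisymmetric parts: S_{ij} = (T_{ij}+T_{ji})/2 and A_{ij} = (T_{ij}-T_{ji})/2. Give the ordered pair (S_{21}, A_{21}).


T_{21} = -2
T_{12} = 10
S_{21} = (-2 + 10)/2 = 8/2 = 4
A_{21} = (-2 - 10)/2 = -12/2 = -6
Check: S + A = 4 + -6 = -2 = T_{21}.

(4, -6)


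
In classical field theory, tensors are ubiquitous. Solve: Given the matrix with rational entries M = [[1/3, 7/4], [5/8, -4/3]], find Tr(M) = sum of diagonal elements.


The trace is the sum of diagonal entries.
Diagonal: M[1,1] = 1/3, M[2,2] = -4/3
Tr(M) = 1/3 + -4/3
Computing step by step:
After adding M[1,1]: 1/3
After adding M[2,2]: -1
Tr(M) = -1

-1


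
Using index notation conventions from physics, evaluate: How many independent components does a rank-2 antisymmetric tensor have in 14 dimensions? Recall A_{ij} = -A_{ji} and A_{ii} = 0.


An antisymmetric rank-2 tensor satisfies A_{ij} = -A_{ji}, so diagonal entries are zero.
The independent components are the upper-triangular entries: C(n, 2) = n(n-1)/2.
n = 14
C(14, 2) = 14 * 13 / 2 = 182 / 2 = 91

91


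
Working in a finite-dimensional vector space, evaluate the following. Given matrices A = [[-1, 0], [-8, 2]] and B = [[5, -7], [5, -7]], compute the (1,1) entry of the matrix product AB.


(AB)_{ij} = sum_k A_{ik} B_{kj}.
For i=1, j=1:
A_{11} * B_{11} = -1 * 5 = -5
A_{12} * B_{21} = 0 * 5 = 0
Sum = -5 + 0 = -5

-5


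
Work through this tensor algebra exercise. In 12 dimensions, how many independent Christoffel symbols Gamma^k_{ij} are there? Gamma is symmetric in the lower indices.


Christoffel symbols Gamma^k_{ij} are symmetric in i,j, so there are d * d(d+1)/2 independent symbols.
d = 12
d(d+1)/2 = 12 * 13 / 2 = 78
Total = 12 * 78 = 936

936


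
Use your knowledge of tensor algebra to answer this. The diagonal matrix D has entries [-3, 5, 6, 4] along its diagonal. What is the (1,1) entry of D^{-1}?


For a diagonal matrix, the inverse has entries (D^{-1})_{ii} = 1/d_{ii}.
The diagonal entries are: d_{11} = -3, d_{22} = 5, d_{33} = 6, d_{44} = 4
We need (D^{-1})_{11} = 1/d_{11} = 1/-3 = -1/3

-1/3


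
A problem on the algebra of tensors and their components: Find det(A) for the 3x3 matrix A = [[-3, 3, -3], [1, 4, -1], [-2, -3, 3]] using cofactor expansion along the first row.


Expanding along the first row, det(A) = a11*M_11 - a12*M_12 + a13*M_13, where M_1j is the (1,j) minor.
Minor M_11 = 4*3 - -1*-3 = 9
Minor M_12 = 1*3 - -1*-2 = 1
Minor M_13 = 1*-3 - 4*-2 = 5
det = -3*(9) - 3*(1) + -3*(5)
    = -27 - 3 + -15
    = -45

-45


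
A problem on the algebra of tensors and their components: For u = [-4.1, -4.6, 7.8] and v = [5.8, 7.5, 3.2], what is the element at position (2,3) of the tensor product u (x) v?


The outer product entry T_{ij} = u_i * v_j.
We need i=2, j=3.
u_2 = -4.6, v_3 = 3.2
T_{2,3} = -4.6 * 3.2 = -14.72

-14.72


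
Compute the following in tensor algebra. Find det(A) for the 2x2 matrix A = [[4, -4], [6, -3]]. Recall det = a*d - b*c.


For a 2x2 matrix [[a, b], [c, d]], det = a*d - b*c.
a = 4, b = -4, c = 6, d = -3
a*d = 4 * -3 = -12
b*c = -4 * 6 = -24
det = -12 - -24 = 12

12


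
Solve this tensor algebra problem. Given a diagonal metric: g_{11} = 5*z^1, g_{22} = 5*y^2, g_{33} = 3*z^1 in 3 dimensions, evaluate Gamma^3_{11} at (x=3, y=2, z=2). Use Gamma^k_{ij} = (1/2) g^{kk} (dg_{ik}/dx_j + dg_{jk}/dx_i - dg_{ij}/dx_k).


For a diagonal metric, Gamma^k_{ij} = (1/2) g^{kk} (dg_{ik}/dx_j + dg_{jk}/dx_i - dg_{ij}/dx_k).
The metric is diagonal, so g_{ab} = 0 for a != b.
At the given point: g_{11} = 10, g_{22} = 20, g_{33} = 6
g^{33} = 1/6
dg_{13}/dx_1 = 0 (off-diagonal)
dg_{13}/dx_1 = 0 (off-diagonal)
dg_{11}/dx_3 = dg_{11}/dx_3 = 5
Numerator = 0 + 0 - 5 = -5
Gamma^3_{11} = -5 / (2 * 6) = -5/12

-5/12


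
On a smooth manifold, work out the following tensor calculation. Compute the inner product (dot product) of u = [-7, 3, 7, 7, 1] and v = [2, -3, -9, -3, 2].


The inner product u . v = sum of u_i * v_i.
Term-by-term: -7 * 2, 3 * -3, 7 * -9, 7 * -3, 1 * 2
Products: -14, -9, -63, -21, 2
Sum = -14 + -9 + -63 + -21 + 2 = -105

-105


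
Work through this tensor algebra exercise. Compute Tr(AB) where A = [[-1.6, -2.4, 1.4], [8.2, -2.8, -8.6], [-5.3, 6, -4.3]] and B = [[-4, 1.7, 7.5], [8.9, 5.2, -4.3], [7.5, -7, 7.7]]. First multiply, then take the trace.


Tr(AB) = sum_i (AB)_{ii} where (AB)_{ii} = sum_k A_{ik} B_{ki}.
(AB)_{11} = -1.6*-4 + -2.4*8.9 + 1.4*7.5 = -4.46
(AB)_{22} = 8.2*1.7 + -2.8*5.2 + -8.6*-7 = 59.58
(AB)_{33} = -5.3*7.5 + 6*-4.3 + -4.3*7.7 = -98.66
Tr(AB) = -4.46 + 59.58 + -98.66 = -43.54

-43.54


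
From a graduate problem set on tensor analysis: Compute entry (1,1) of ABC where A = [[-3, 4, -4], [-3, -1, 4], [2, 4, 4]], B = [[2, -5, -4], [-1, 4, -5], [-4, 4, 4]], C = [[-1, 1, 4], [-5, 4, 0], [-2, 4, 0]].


(ABC)_{11} = sum_m (AB)_{1m} C_{m1}. First compute row 1 of AB.
(AB)_{11} = -3*2 + 4*-1 + -4*-4 = 6
(AB)_{12} = -3*-5 + 4*4 + -4*4 = 15
(AB)_{13} = -3*-4 + 4*-5 + -4*4 = -24
Now contract with column 1 of C:
(AB)_{11} * C_{11} = 6 * -1 = -6
(AB)_{12} * C_{21} = 15 * -5 = -75
(AB)_{13} * C_{31} = -24 * -2 = 48
(ABC)_{11} = -6 + -75 + 48 = -33

-33


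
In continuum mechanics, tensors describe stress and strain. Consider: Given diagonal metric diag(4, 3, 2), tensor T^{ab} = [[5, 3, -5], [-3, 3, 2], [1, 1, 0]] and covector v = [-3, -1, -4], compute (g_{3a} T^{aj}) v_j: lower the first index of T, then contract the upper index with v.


Step 1: lower the first index. For a diagonal metric, g_{ia} T^{aj} = g_{ii} T^{ij} (no sum on i).
g_{33} = 2
S_3{}^1 = 2 * T^{31} = 2 * 1 = 2
S_3{}^2 = 2 * T^{32} = 2 * 1 = 2
S_3{}^3 = 2 * T^{33} = 2 * 0 = 0
Step 2: contract S_3{}^j with v_j.
S_3{}^1 * v_1 = 2 * -3 = -6
S_3{}^2 * v_2 = 2 * -1 = -2
S_3{}^3 * v_3 = 0 * -4 = 0
Result = -6 + -2 + 0 = -8

-8


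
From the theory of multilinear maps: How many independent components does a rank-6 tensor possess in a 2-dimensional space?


The number of components of a rank-r tensor in d dimensions is d^r.
Here d = 2 and r = 6.
2^6 = 64

64


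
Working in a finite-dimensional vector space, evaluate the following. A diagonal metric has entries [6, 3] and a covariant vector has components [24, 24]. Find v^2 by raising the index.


To raise an index with a diagonal metric: v^i = v_i / g_{ii}.
For index 2: v_2 = 24, g_{22} = 3
v^2 = 24 / 3 = 8

8


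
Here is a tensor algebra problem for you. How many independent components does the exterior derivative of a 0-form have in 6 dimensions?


The exterior derivative of a p-form is a (p+1)-form.
Its number of independent components is C(n, p+1).
n = 6, p+1 = 1
C(6, 1) = 6

6


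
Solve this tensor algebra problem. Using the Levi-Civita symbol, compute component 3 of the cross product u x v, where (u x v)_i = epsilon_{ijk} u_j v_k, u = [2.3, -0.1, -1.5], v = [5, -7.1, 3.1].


(u x v)_3 = sum_{j,k} epsilon_{3jk} u_j v_k. Only permutations of (1,2,3) contribute; the two non-zero terms are:
eps_{312} u_1 v_2 = 1 * 2.3 * -7.1 = -16.33
eps_{321} u_2 v_1 = -1 * -0.1 * 5 = 0.5
(u x v)_3 = -15.83

-15.83


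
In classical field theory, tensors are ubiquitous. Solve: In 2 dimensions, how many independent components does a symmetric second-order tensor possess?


A symmetric rank-2 tensor in d dimensions has d(d+1)/2 independent components.
d = 2
d(d+1)/2 = 2 * 3 / 2 = 6 / 2 = 3

3


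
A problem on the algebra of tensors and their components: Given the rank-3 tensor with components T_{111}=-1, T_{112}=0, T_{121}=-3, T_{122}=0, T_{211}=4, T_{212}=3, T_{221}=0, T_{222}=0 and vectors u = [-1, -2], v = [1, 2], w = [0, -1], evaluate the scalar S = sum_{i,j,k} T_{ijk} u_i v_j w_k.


S = sum over i,j,k of T_{ijk} u_i v_j w_k. Expanding all 8 terms:
T_{111}*u_1*v_1*w_1 = -1*-1*1*0 = 0  (running total: 0)
T_{112}*u_1*v_1*w_2 = 0*-1*1*-1 = 0  (running total: 0)
T_{121}*u_1*v_2*w_1 = -3*-1*2*0 = 0  (running total: 0)
T_{122}*u_1*v_2*w_2 = 0*-1*2*-1 = 0  (running total: 0)
T_{211}*u_2*v_1*w_1 = 4*-2*1*0 = 0  (running total: 0)
T_{212}*u_2*v_1*w_2 = 3*-2*1*-1 = 6  (running total: 6)
T_{221}*u_2*v_2*w_1 = 0*-2*2*0 = 0  (running total: 6)
T_{222}*u_2*v_2*w_2 = 0*-2*2*-1 = 0  (running total: 6)
S = 6

6


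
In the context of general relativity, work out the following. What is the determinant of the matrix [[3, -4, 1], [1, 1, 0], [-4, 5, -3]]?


Expanding along the first row, det(A) = a11*M_11 - a12*M_12 + a13*M_13, where M_1j is the (1,j) minor.
Minor M_11 = 1*-3 - 0*5 = -3
Minor M_12 = 1*-3 - 0*-4 = -3
Minor M_13 = 1*5 - 1*-4 = 9
det = 3*(-3) - -4*(-3) + 1*(9)
    = -9 - 12 + 9
    = -12

-12


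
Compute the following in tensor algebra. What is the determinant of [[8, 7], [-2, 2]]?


For a 2x2 matrix [[a, b], [c, d]], det = a*d - b*c.
a = 8, b = 7, c = -2, d = 2
a*d = 8 * 2 = 16
b*c = 7 * -2 = -14
det = 16 - -14 = 30

30


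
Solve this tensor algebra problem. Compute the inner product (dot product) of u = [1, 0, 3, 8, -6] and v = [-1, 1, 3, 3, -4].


The inner product u . v = sum of u_i * v_i.
Term-by-term: 1 * -1, 0 * 1, 3 * 3, 8 * 3, -6 * -4
Products: -1, 0, 9, 24, 24
Sum = -1 + 0 + 9 + 24 + 24 = 56

56


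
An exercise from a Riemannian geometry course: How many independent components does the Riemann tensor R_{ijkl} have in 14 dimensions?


The Riemann tensor in d dimensions has d^2(d^2 - 1)/12 independent components.
d = 14, so d^2 = 196
d^2 - 1 = 195
d^2(d^2 - 1) = 196 * 195 = 38220
Divide by 12: 38220 / 12 = 3185

3185


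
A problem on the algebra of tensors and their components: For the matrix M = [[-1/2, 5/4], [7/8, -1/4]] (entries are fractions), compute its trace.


The trace is the sum of diagonal entries.
Diagonal: M[1,1] = -1/2, M[2,2] = -1/4
Tr(M) = -1/2 + -1/4
Computing step by step:
After adding M[1,1]: -1/2
After adding M[2,2]: -3/4
Tr(M) = -3/4

-3/4


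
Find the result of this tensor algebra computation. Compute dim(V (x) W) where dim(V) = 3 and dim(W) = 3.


The dimension of a tensor product is the product of dimensions.
dim(V) = 3, dim(W) = 3
dim(V (x) W) = 3 * 3 = 9

9


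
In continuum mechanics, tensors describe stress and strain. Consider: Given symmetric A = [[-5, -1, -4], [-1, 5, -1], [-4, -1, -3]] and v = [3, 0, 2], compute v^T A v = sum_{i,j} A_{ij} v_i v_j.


First compute Av:
(Av)_1 = -5*3 + -1*0 + -4*2 = -23
(Av)_2 = -1*3 + 5*0 + -1*2 = -5
(Av)_3 = -4*3 + -1*0 + -3*2 = -18
Av = [-23, -5, -18]
Then v^T (Av) = 3*-23 + 0*-5 + 2*-18
= -69 + 0 + -36 = -105

-105


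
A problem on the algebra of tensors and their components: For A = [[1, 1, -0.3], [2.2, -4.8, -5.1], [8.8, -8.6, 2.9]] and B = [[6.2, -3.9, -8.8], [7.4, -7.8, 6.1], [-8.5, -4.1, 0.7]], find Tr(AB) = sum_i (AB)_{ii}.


Tr(AB) = sum_i (AB)_{ii} where (AB)_{ii} = sum_k A_{ik} B_{ki}.
(AB)_{11} = 1*6.2 + 1*7.4 + -0.3*-8.5 = 16.15
(AB)_{22} = 2.2*-3.9 + -4.8*-7.8 + -5.1*-4.1 = 49.77
(AB)_{33} = 8.8*-8.8 + -8.6*6.1 + 2.9*0.7 = -127.87
Tr(AB) = 16.15 + 49.77 + -127.87 = -61.95

-61.95


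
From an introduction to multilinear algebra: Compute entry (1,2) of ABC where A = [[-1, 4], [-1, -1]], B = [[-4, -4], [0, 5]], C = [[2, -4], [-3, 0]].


(ABC)_{12} = sum_m (AB)_{1m} C_{m2}. First compute row 1 of AB.
(AB)_{11} = -1*-4 + 4*0 = 4
(AB)_{12} = -1*-4 + 4*5 = 24
Now contract with column 2 of C:
(AB)_{11} * C_{12} = 4 * -4 = -16
(AB)_{12} * C_{22} = 24 * 0 = 0
(ABC)_{12} = -16 + 0 = -16

-16


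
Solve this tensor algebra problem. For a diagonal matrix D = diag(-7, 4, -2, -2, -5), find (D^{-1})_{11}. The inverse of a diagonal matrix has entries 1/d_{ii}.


For a diagonal matrix, the inverse has entries (D^{-1})_{ii} = 1/d_{ii}.
The diagonal entries are: d_{11} = -7, d_{22} = 4, d_{33} = -2, d_{44} = -2, d_{55} = -5
We need (D^{-1})_{11} = 1/d_{11} = 1/-7 = -1/7

-1/7


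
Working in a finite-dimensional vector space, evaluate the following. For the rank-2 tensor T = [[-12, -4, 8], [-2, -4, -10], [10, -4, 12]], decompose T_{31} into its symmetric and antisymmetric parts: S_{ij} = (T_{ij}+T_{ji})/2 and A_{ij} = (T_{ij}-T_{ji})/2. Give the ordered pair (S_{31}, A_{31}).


T_{31} = 10
T_{13} = 8
S_{31} = (10 + 8)/2 = 18/2 = 9
A_{31} = (10 - 8)/2 = 2/2 = 1
Check: S + A = 9 + 1 = 10 = T_{31}.

(9, 1)


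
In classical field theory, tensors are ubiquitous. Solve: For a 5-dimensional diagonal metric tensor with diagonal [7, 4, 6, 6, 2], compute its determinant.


For a diagonal metric, the determinant is the product of diagonal entries.
Diagonal entries: 7, 4, 6, 6, 2
det(g) = 7 * 4 * 6 * 6 * 2 = 2016

2016


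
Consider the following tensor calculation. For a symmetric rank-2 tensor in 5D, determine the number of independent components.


A symmetric rank-2 tensor in d dimensions has d(d+1)/2 independent components.
d = 5
d(d+1)/2 = 5 * 6 / 2 = 30 / 2 = 15

15


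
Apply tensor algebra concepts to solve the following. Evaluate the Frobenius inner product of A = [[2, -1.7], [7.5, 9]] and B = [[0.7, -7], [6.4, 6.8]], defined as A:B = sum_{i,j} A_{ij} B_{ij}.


A:B = sum over all i,j of A_{ij} * B_{ij}.
Row 1: 2*0.7=1.4, -1.7*-7=11.9 => row sum = 13.3
Row 2: 7.5*6.4=48, 9*6.8=61.2 => row sum = 109.2
Total = 13.3 + 109.2 = 122.5

122.5


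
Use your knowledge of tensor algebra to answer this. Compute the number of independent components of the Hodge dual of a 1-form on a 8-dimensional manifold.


The Hodge dual of a p-form on an n-dimensional manifold is an (n-p)-form.
n = 8, p = 1, so dual degree = 8 - 1 = 7
The number of components is C(n, n-p) = C(8, 7) = 8

8


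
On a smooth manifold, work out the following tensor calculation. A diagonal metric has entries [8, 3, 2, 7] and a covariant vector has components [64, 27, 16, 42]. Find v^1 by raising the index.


To raise an index with a diagonal metric: v^i = v_i / g_{ii}.
For index 1: v_1 = 64, g_{11} = 8
v^1 = 64 / 8 = 8

8


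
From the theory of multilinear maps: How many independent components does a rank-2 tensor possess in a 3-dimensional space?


The number of components of a rank-r tensor in d dimensions is d^r.
Here d = 3 and r = 2.
3^2 = 9

9


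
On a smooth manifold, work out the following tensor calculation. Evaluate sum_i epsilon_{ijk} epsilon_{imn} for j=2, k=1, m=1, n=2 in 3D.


Using the identity: epsilon_{ijk} epsilon_{imn} = delta_{jm} delta_{kn} - delta_{jn} delta_{km}.
delta_{21} = 0
delta_{12} = 0
delta_{22} = 1
delta_{11} = 1
Result = 0 * 0 - 1 * 1 = 0 - 1 = -1

-1


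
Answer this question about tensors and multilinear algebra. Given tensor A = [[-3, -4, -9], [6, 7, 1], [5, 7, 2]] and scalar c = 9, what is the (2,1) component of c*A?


Scalar multiplication: (cA)_{ij} = c * A_{ij}.
c = 9
A_{21} = 6
(cA)_{21} = 9 * 6 = 54

54


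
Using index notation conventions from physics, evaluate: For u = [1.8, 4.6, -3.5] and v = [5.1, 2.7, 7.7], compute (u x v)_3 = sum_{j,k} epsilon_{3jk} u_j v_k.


(u x v)_3 = sum_{j,k} epsilon_{3jk} u_j v_k. Only permutations of (1,2,3) contribute; the two non-zero terms are:
eps_{312} u_1 v_2 = 1 * 1.8 * 2.7 = 4.86
eps_{321} u_2 v_1 = -1 * 4.6 * 5.1 = -23.46
(u x v)_3 = -18.6

-18.6


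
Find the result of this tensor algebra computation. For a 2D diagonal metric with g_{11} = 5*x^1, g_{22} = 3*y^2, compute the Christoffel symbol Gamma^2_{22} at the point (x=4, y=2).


For a diagonal metric, Gamma^k_{ij} = (1/2) g^{kk} (dg_{ik}/dx_j + dg_{jk}/dx_i - dg_{ij}/dx_k).
The metric is diagonal, so g_{ab} = 0 for a != b.
At the given point: g_{11} = 20, g_{22} = 12
g^{22} = 1/12
dg_{22}/dx_2 = dg_{22}/dx_2 = 12
dg_{22}/dx_2 = dg_{22}/dx_2 = 12
dg_{22}/dx_2 = dg_{22}/dx_2 = 12
Numerator = 12 + 12 - 12 = 12
Gamma^2_{22} = 12 / (2 * 12) = 1/2

1/2


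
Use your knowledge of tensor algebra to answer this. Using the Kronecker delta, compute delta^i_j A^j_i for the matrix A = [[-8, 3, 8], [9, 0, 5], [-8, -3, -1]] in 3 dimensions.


The contraction (trace) of a rank-2 tensor is the sum of its diagonal elements.
Diagonal entries: A[1,1] = -8, A[2,2] = 0, A[3,3] = -1
Tr(A) = -8 + 0 + -1 = -9

-9


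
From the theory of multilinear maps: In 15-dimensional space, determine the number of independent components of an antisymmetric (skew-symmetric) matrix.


An antisymmetric rank-2 tensor satisfies A_{ij} = -A_{ji}, so diagonal entries are zero.
The independent components are the upper-triangular entries: C(n, 2) = n(n-1)/2.
n = 15
C(15, 2) = 15 * 14 / 2 = 210 / 2 = 105

105


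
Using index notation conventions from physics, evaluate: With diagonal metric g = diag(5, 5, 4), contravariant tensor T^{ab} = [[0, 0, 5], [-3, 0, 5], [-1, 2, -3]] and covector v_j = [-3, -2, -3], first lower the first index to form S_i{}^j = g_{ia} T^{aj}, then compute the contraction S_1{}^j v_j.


Step 1: lower the first index. For a diagonal metric, g_{ia} T^{aj} = g_{ii} T^{ij} (no sum on i).
g_{11} = 5
S_1{}^1 = 5 * T^{11} = 5 * 0 = 0
S_1{}^2 = 5 * T^{12} = 5 * 0 = 0
S_1{}^3 = 5 * T^{13} = 5 * 5 = 25
Step 2: contract S_1{}^j with v_j.
S_1{}^1 * v_1 = 0 * -3 = 0
S_1{}^2 * v_2 = 0 * -2 = 0
S_1{}^3 * v_3 = 25 * -3 = -75
Result = 0 + 0 + -75 = -75

-75


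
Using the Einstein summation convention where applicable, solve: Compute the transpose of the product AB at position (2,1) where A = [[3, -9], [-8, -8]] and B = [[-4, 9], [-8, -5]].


(AB)^T_{ij} = (AB)_{ji} = sum_k A_{jk} B_{ki}.
For i=2, j=1 we need (AB)_{12}:
A_{11} * B_{12} = 3 * 9 = 27
A_{12} * B_{22} = -9 * -5 = 45
Sum = 27 + 45 = 72

72


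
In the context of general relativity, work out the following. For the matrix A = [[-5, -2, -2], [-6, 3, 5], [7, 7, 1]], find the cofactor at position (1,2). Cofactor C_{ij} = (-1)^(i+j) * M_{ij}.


To find cofactor C_{12}, delete row 1 and column 2.
The resulting 2x2 submatrix is: [[-6, 5], [7, 1]]
Minor M_{12} = -6*1 - 5*7
  = -6 - 35 = -41
Sign = (-1)^(1+2) = (-1)^3 = -1
Cofactor C_{12} = -1 * -41 = 41

41


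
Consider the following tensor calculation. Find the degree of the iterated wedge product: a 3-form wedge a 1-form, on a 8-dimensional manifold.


The degree of a wedge product is the sum of the degrees of the individual forms.
Degrees: 3, 1
Total degree = 3 + 1 = 4

4


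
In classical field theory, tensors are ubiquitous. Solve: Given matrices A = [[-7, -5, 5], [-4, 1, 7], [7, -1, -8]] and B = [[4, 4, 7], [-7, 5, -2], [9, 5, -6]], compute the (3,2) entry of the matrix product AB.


(AB)_{ij} = sum_k A_{ik} B_{kj}.
For i=3, j=2:
A_{31} * B_{12} = 7 * 4 = 28
A_{32} * B_{22} = -1 * 5 = -5
A_{33} * B_{32} = -8 * 5 = -40
Sum = 28 + -5 + -40 = -17

-17


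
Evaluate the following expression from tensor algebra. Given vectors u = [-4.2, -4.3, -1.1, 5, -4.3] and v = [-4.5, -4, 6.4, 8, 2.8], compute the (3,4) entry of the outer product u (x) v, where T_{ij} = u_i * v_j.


The outer product entry T_{ij} = u_i * v_j.
We need i=3, j=4.
u_3 = -1.1, v_4 = 8
T_{3,4} = -1.1 * 8 = -8.8

-8.8


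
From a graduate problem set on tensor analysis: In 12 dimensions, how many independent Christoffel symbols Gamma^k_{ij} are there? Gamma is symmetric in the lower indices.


Christoffel symbols Gamma^k_{ij} are symmetric in i,j, so there are d * d(d+1)/2 independent symbols.
d = 12
d(d+1)/2 = 12 * 13 / 2 = 78
Total = 12 * 78 = 936

936


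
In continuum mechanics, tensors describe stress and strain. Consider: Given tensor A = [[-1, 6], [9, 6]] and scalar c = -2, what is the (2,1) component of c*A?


Scalar multiplication: (cA)_{ij} = c * A_{ij}.
c = -2
A_{21} = 9
(cA)_{21} = -2 * 9 = -18

-18


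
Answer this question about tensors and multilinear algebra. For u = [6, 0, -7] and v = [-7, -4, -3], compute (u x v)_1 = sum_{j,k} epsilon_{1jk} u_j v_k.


(u x v)_1 = sum_{j,k} epsilon_{1jk} u_j v_k. Only permutations of (1,2,3) contribute; the two non-zero terms are:
eps_{123} u_2 v_3 = 1 * 0 * -3 = 0
eps_{132} u_3 v_2 = -1 * -7 * -4 = -28
(u x v)_1 = -28

-28


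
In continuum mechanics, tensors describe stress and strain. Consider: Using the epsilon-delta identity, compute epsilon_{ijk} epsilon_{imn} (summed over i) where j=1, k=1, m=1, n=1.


Using the identity: epsilon_{ijk} epsilon_{imn} = delta_{jm} delta_{kn} - delta_{jn} delta_{km}.
delta_{11} = 1
delta_{11} = 1
delta_{11} = 1
delta_{11} = 1
Result = 1 * 1 - 1 * 1 = 1 - 1 = 0

0


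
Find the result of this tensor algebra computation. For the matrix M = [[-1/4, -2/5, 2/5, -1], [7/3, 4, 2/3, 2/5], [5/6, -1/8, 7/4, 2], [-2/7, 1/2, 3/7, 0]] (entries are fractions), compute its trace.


The trace is the sum of diagonal entries.
Diagonal: M[1,1] = -1/4, M[2,2] = 4, M[3,3] = 7/4, M[4,4] = 0
Tr(M) = -1/4 + 4 + 7/4 + 0
Computing step by step:
After adding M[1,1]: -1/4
After adding M[2,2]: 15/4
After adding M[3,3]: 11/2
After adding M[4,4]: 11/2
Tr(M) = 11/2

11/2


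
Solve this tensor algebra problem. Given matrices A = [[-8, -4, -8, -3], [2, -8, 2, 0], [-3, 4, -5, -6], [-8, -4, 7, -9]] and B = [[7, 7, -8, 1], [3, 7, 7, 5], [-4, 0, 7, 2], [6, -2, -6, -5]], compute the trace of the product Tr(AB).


Tr(AB) = sum_i (AB)_{ii} where (AB)_{ii} = sum_k A_{ik} B_{ki}.
(AB)_{11} = -8*7 + -4*3 + -8*-4 + -3*6 = -54
(AB)_{22} = 2*7 + -8*7 + 2*0 + 0*-2 = -42
(AB)_{33} = -3*-8 + 4*7 + -5*7 + -6*-6 = 53
(AB)_{44} = -8*1 + -4*5 + 7*2 + -9*-5 = 31
Tr(AB) = -54 + -42 + 53 + 31 = -12

-12


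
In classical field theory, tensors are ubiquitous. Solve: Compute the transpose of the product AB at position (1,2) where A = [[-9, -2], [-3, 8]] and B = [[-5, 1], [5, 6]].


(AB)^T_{ij} = (AB)_{ji} = sum_k A_{jk} B_{ki}.
For i=1, j=2 we need (AB)_{21}:
A_{21} * B_{11} = -3 * -5 = 15
A_{22} * B_{21} = 8 * 5 = 40
Sum = 15 + 40 = 55

55


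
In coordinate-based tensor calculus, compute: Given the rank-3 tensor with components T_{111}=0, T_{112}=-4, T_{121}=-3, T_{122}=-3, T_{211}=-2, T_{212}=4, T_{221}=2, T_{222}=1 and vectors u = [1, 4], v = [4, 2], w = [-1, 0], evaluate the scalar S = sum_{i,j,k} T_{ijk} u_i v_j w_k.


S = sum over i,j,k of T_{ijk} u_i v_j w_k. Expanding all 8 terms:
T_{111}*u_1*v_1*w_1 = 0*1*4*-1 = 0  (running total: 0)
T_{112}*u_1*v_1*w_2 = -4*1*4*0 = 0  (running total: 0)
T_{121}*u_1*v_2*w_1 = -3*1*2*-1 = 6  (running total: 6)
T_{122}*u_1*v_2*w_2 = -3*1*2*0 = 0  (running total: 6)
T_{211}*u_2*v_1*w_1 = -2*4*4*-1 = 32  (running total: 38)
T_{212}*u_2*v_1*w_2 = 4*4*4*0 = 0  (running total: 38)
T_{221}*u_2*v_2*w_1 = 2*4*2*-1 = -16  (running total: 22)
T_{222}*u_2*v_2*w_2 = 1*4*2*0 = 0  (running total: 22)
S = 22

22


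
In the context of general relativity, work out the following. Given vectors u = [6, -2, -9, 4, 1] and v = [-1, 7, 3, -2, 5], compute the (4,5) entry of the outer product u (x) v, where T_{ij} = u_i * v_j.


The outer product entry T_{ij} = u_i * v_j.
We need i=4, j=5.
u_4 = 4, v_5 = 5
T_{4,5} = 4 * 5 = 20

20


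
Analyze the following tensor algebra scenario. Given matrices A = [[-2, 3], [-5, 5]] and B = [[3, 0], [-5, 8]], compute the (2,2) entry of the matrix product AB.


(AB)_{ij} = sum_k A_{ik} B_{kj}.
For i=2, j=2:
A_{21} * B_{12} = -5 * 0 = 0
A_{22} * B_{22} = 5 * 8 = 40
Sum = 0 + 40 = 40

40


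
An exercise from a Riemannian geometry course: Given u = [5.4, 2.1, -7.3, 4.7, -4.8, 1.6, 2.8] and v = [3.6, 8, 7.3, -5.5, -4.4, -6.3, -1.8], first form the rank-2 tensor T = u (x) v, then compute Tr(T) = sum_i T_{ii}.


The outer product gives T_{ij} = u_i v_j.
The trace (contraction) is Tr(T) = sum_i T_{ii} = sum_i u_i v_i.
Diagonal entries:
T_{11} = u_1 * v_1 = 5.4 * 3.6 = 19.44
T_{22} = u_2 * v_2 = 2.1 * 8 = 16.8
T_{33} = u_3 * v_3 = -7.3 * 7.3 = -53.29
T_{44} = u_4 * v_4 = 4.7 * -5.5 = -25.85
T_{55} = u_5 * v_5 = -4.8 * -4.4 = 21.12
T_{66} = u_6 * v_6 = 1.6 * -6.3 = -10.08
T_{77} = u_7 * v_7 = 2.8 * -1.8 = -5.04
Tr(T) = 19.44 + 16.8 + -53.29 + -25.85 + 21.12 + -10.08 + -5.04 = -36.9

-36.9


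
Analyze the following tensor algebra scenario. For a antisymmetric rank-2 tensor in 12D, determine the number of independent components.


A antisymmetric rank-2 tensor in d dimensions has d(d-1)/2 independent components.
d = 12
d(d-1)/2 = 12 * 11 / 2 = 132 / 2 = 66

66


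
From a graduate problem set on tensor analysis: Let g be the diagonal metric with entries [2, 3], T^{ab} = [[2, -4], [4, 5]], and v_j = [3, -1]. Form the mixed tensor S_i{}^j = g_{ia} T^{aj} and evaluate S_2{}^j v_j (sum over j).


Step 1: lower the first index. For a diagonal metric, g_{ia} T^{aj} = g_{ii} T^{ij} (no sum on i).
g_{22} = 3
S_2{}^1 = 3 * T^{21} = 3 * 4 = 12
S_2{}^2 = 3 * T^{22} = 3 * 5 = 15
Step 2: contract S_2{}^j with v_j.
S_2{}^1 * v_1 = 12 * 3 = 36
S_2{}^2 * v_2 = 15 * -1 = -15
Result = 36 + -15 = 21

21


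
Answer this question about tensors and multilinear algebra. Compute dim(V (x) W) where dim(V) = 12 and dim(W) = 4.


The dimension of a tensor product is the product of dimensions.
dim(V) = 12, dim(W) = 4
dim(V (x) W) = 12 * 4 = 48

48


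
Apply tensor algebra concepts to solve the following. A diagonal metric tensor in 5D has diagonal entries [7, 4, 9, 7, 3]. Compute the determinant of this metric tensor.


For a diagonal metric, the determinant is the product of diagonal entries.
Diagonal entries: 7, 4, 9, 7, 3
det(g) = 7 * 4 * 9 * 7 * 3 = 5292

5292


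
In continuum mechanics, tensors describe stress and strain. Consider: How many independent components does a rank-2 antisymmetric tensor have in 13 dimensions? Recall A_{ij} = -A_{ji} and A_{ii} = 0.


An antisymmetric rank-2 tensor satisfies A_{ij} = -A_{ji}, so diagonal entries are zero.
The independent components are the upper-triangular entries: C(n, 2) = n(n-1)/2.
n = 13
C(13, 2) = 13 * 12 / 2 = 156 / 2 = 78

78


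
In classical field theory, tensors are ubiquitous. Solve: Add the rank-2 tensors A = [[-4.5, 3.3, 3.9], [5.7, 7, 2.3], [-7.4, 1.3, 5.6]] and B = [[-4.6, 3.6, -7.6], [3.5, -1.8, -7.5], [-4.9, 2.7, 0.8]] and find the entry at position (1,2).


Tensor addition is component-wise: (A + B)_{ij} = A_{ij} + B_{ij}.
A_{12} = 3.3
B_{12} = 3.6
(A + B)_{12} = 3.3 + 3.6 = 6.9

6.9


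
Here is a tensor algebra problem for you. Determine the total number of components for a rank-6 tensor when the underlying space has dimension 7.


The number of components of a rank-r tensor in d dimensions is d^r.
Here d = 7 and r = 6.
7^6 = 117649

117649


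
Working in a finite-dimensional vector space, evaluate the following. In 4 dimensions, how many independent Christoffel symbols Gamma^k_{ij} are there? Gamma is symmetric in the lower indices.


Christoffel symbols Gamma^k_{ij} are symmetric in i,j, so there are d * d(d+1)/2 independent symbols.
d = 4
d(d+1)/2 = 4 * 5 / 2 = 10
Total = 4 * 10 = 40

40


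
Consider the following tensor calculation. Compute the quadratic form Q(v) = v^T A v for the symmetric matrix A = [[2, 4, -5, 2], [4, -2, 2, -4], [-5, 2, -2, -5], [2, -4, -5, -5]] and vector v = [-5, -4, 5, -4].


First compute Av:
(Av)_1 = 2*-5 + 4*-4 + -5*5 + 2*-4 = -59
(Av)_2 = 4*-5 + -2*-4 + 2*5 + -4*-4 = 14
(Av)_3 = -5*-5 + 2*-4 + -2*5 + -5*-4 = 27
(Av)_4 = 2*-5 + -4*-4 + -5*5 + -5*-4 = 1
Av = [-59, 14, 27, 1]
Then v^T (Av) = -5*-59 + -4*14 + 5*27 + -4*1
= 295 + -56 + 135 + -4 = 370

370


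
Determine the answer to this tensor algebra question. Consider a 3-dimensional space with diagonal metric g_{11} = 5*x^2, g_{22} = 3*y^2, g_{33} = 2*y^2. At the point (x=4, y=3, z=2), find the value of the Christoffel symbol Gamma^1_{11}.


For a diagonal metric, Gamma^k_{ij} = (1/2) g^{kk} (dg_{ik}/dx_j + dg_{jk}/dx_i - dg_{ij}/dx_k).
The metric is diagonal, so g_{ab} = 0 for a != b.
At the given point: g_{11} = 80, g_{22} = 27, g_{33} = 18
g^{11} = 1/80
dg_{11}/dx_1 = dg_{11}/dx_1 = 40
dg_{11}/dx_1 = dg_{11}/dx_1 = 40
dg_{11}/dx_1 = dg_{11}/dx_1 = 40
Numerator = 40 + 40 - 40 = 40
Gamma^1_{11} = 40 / (2 * 80) = 1/4

1/4


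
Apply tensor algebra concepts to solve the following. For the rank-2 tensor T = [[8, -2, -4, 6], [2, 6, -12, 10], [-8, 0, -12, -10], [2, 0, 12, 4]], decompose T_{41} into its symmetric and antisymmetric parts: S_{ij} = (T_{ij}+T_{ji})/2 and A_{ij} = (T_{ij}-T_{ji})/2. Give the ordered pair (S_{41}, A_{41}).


T_{41} = 2
T_{14} = 6
S_{41} = (2 + 6)/2 = 8/2 = 4
A_{41} = (2 - 6)/2 = -4/2 = -2
Check: S + A = 4 + -2 = 2 = T_{41}.

(4, -2)


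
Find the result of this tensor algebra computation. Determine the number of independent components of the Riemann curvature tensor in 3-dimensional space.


The Riemann tensor in d dimensions has d^2(d^2 - 1)/12 independent components.
d = 3, so d^2 = 9
d^2 - 1 = 8
d^2(d^2 - 1) = 9 * 8 = 72
Divide by 12: 72 / 12 = 6

6


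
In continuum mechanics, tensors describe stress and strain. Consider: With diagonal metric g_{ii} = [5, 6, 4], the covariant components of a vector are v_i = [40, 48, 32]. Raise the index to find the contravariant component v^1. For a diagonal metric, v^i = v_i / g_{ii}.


To raise an index with a diagonal metric: v^i = v_i / g_{ii}.
For index 1: v_1 = 40, g_{11} = 5
v^1 = 40 / 5 = 8

8


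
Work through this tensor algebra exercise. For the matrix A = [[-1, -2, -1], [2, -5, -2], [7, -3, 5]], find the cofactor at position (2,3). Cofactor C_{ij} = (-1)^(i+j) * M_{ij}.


To find cofactor C_{23}, delete row 2 and column 3.
The resulting 2x2 submatrix is: [[-1, -2], [7, -3]]
Minor M_{23} = -1*-3 - -2*7
  = 3 - -14 = 17
Sign = (-1)^(2+3) = (-1)^5 = -1
Cofactor C_{23} = -1 * 17 = -17

-17


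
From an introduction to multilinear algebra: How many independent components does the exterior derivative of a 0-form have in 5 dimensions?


The exterior derivative of a p-form is a (p+1)-form.
Its number of independent components is C(n, p+1).
n = 5, p+1 = 1
C(5, 1) = 5

5


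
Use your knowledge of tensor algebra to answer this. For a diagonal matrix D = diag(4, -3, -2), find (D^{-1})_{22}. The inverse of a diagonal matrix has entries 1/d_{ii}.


For a diagonal matrix, the inverse has entries (D^{-1})_{ii} = 1/d_{ii}.
The diagonal entries are: d_{11} = 4, d_{22} = -3, d_{33} = -2
We need (D^{-1})_{22} = 1/d_{22} = 1/-3 = -1/3

-1/3


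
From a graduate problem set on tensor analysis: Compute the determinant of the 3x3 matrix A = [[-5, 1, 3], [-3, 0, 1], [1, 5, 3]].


Expanding along the first row, det(A) = a11*M_11 - a12*M_12 + a13*M_13, where M_1j is the (1,j) minor.
Minor M_11 = 0*3 - 1*5 = -5
Minor M_12 = -3*3 - 1*1 = -10
Minor M_13 = -3*5 - 0*1 = -15
det = -5*(-5) - 1*(-10) + 3*(-15)
    = 25 - -10 + -45
    = -10

-10


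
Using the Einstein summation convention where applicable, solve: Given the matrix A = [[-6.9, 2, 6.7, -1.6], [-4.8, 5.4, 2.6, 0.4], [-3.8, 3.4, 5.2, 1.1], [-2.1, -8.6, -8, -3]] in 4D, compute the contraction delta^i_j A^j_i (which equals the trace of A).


The contraction (trace) of a rank-2 tensor is the sum of its diagonal elements.
Diagonal entries: A[1,1] = -6.9, A[2,2] = 5.4, A[3,3] = 5.2, A[4,4] = -3
Tr(A) = -6.9 + 5.4 + 5.2 + -3 = 0.7

0.7


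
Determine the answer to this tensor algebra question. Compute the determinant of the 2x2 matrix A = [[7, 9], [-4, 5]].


For a 2x2 matrix [[a, b], [c, d]], det = a*d - b*c.
a = 7, b = 9, c = -4, d = 5
a*d = 7 * 5 = 35
b*c = 9 * -4 = -36
det = 35 - -36 = 71

71


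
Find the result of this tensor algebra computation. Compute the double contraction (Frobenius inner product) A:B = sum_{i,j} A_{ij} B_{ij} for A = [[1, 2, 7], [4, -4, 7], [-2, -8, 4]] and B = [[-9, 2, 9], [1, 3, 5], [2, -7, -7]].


A:B = sum over all i,j of A_{ij} * B_{ij}.
Row 1: 1*-9=-9, 2*2=4, 7*9=63 => row sum = 58
Row 2: 4*1=4, -4*3=-12, 7*5=35 => row sum = 27
Row 3: -2*2=-4, -8*-7=56, 4*-7=-28 => row sum = 24
Total = 58 + 27 + 24 = 109

109


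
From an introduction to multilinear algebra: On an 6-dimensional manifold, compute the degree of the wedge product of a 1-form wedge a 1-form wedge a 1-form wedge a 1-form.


The degree of a wedge product is the sum of the degrees of the individual forms.
Degrees: 1, 1, 1, 1
Total degree = 1 + 1 + 1 + 1 = 4

4


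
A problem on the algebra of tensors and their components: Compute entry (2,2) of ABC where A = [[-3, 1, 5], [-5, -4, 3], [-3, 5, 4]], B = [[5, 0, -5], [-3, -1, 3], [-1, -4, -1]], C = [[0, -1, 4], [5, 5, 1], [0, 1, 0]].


(ABC)_{22} = sum_m (AB)_{2m} C_{m2}. First compute row 2 of AB.
(AB)_{21} = -5*5 + -4*-3 + 3*-1 = -16
(AB)_{22} = -5*0 + -4*-1 + 3*-4 = -8
(AB)_{23} = -5*-5 + -4*3 + 3*-1 = 10
Now contract with column 2 of C:
(AB)_{21} * C_{12} = -16 * -1 = 16
(AB)_{22} * C_{22} = -8 * 5 = -40
(AB)_{23} * C_{32} = 10 * 1 = 10
(ABC)_{22} = 16 + -40 + 10 = -14

-14


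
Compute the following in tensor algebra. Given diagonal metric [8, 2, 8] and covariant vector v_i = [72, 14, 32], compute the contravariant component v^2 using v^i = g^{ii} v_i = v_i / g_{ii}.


To raise an index with a diagonal metric: v^i = v_i / g_{ii}.
For index 2: v_2 = 14, g_{22} = 2
v^2 = 14 / 2 = 7

7


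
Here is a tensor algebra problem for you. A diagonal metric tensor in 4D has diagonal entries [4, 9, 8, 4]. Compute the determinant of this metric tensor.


For a diagonal metric, the determinant is the product of diagonal entries.
Diagonal entries: 4, 9, 8, 4
det(g) = 4 * 9 * 8 * 4 = 1152

1152


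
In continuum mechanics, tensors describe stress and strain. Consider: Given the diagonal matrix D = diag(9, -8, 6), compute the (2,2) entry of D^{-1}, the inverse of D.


For a diagonal matrix, the inverse has entries (D^{-1})_{ii} = 1/d_{ii}.
The diagonal entries are: d_{11} = 9, d_{22} = -8, d_{33} = 6
We need (D^{-1})_{22} = 1/d_{22} = 1/-8 = -1/8

-1/8


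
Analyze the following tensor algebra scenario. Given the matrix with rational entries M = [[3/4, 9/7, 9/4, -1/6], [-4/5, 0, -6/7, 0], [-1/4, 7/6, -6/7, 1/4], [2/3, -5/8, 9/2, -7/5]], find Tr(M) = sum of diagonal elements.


The trace is the sum of diagonal entries.
Diagonal: M[1,1] = 3/4, M[2,2] = 0, M[3,3] = -6/7, M[4,4] = -7/5
Tr(M) = 3/4 + 0 + -6/7 + -7/5
Computing step by step:
After adding M[1,1]: 3/4
After adding M[2,2]: 3/4
After adding M[3,3]: -3/28
After adding M[4,4]: -211/140
Tr(M) = -211/140

-211/140


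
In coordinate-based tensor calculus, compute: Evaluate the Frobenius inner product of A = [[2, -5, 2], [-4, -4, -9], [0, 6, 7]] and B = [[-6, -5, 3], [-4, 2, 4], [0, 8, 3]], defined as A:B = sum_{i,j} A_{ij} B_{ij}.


A:B = sum over all i,j of A_{ij} * B_{ij}.
Row 1: 2*-6=-12, -5*-5=25, 2*3=6 => row sum = 19
Row 2: -4*-4=16, -4*2=-8, -9*4=-36 => row sum = -28
Row 3: 0*0=0, 6*8=48, 7*3=21 => row sum = 69
Total = 19 + -28 + 69 = 60

60


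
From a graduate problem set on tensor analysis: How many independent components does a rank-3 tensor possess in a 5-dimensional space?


The number of components of a rank-r tensor in d dimensions is d^r.
Here d = 5 and r = 3.
5^3 = 125

125


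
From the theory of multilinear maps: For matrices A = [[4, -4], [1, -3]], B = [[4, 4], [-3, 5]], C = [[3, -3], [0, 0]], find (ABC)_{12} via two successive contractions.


(ABC)_{12} = sum_m (AB)_{1m} C_{m2}. First compute row 1 of AB.
(AB)_{11} = 4*4 + -4*-3 = 28
(AB)_{12} = 4*4 + -4*5 = -4
Now contract with column 2 of C:
(AB)_{11} * C_{12} = 28 * -3 = -84
(AB)_{12} * C_{22} = -4 * 0 = 0
(ABC)_{12} = -84 + 0 = -84

-84


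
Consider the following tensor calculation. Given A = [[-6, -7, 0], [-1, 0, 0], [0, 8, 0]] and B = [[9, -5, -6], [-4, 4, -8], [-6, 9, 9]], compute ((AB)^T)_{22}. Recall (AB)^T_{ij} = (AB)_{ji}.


(AB)^T_{ij} = (AB)_{ji} = sum_k A_{jk} B_{ki}.
For i=2, j=2 we need (AB)_{22}:
A_{21} * B_{12} = -1 * -5 = 5
A_{22} * B_{22} = 0 * 4 = 0
A_{23} * B_{32} = 0 * 9 = 0
Sum = 5 + 0 + 0 = 5

5


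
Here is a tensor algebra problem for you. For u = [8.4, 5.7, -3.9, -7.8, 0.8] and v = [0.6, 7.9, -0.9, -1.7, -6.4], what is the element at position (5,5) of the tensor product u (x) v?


The outer product entry T_{ij} = u_i * v_j.
We need i=5, j=5.
u_5 = 0.8, v_5 = -6.4
T_{5,5} = 0.8 * -6.4 = -5.12

-5.12


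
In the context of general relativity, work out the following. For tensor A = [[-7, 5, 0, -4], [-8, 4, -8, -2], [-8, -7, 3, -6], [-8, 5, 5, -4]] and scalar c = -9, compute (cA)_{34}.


Scalar multiplication: (cA)_{ij} = c * A_{ij}.
c = -9
A_{34} = -6
(cA)_{34} = -9 * -6 = 54

54


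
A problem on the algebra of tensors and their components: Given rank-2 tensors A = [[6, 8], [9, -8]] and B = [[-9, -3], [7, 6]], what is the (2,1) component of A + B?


Tensor addition is component-wise: (A + B)_{ij} = A_{ij} + B_{ij}.
A_{21} = 9
B_{21} = 7
(A + B)_{21} = 9 + 7 = 16

16


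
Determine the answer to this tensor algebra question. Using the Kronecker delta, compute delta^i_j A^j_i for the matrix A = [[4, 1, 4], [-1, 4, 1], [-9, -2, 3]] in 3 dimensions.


The contraction (trace) of a rank-2 tensor is the sum of its diagonal elements.
Diagonal entries: A[1,1] = 4, A[2,2] = 4, A[3,3] = 3
Tr(A) = 4 + 4 + 3 = 11

11


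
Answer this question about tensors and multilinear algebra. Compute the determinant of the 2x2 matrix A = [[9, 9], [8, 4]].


For a 2x2 matrix [[a, b], [c, d]], det = a*d - b*c.
a = 9, b = 9, c = 8, d = 4
a*d = 9 * 4 = 36
b*c = 9 * 8 = 72
det = 36 - 72 = -36

-36


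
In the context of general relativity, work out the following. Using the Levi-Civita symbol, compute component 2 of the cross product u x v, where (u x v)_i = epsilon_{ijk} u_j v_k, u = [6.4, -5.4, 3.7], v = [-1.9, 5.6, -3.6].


(u x v)_2 = sum_{j,k} epsilon_{2jk} u_j v_k. Only permutations of (1,2,3) contribute; the two non-zero terms are:
eps_{213} u_1 v_3 = -1 * 6.4 * -3.6 = 23.04
eps_{231} u_3 v_1 = 1 * 3.7 * -1.9 = -7.03
(u x v)_2 = 16.01

16.01


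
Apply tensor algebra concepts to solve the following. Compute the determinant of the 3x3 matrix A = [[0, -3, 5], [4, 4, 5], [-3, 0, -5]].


Expanding along the first row, det(A) = a11*M_11 - a12*M_12 + a13*M_13, where M_1j is the (1,j) minor.
Minor M_11 = 4*-5 - 5*0 = -20
Minor M_12 = 4*-5 - 5*-3 = -5
Minor M_13 = 4*0 - 4*-3 = 12
det = 0*(-20) - -3*(-5) + 5*(12)
    = 0 - 15 + 60
    = 45

45


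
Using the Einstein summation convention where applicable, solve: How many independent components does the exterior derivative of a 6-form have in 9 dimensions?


The exterior derivative of a p-form is a (p+1)-form.
Its number of independent components is C(n, p+1).
n = 9, p+1 = 7
C(9, 7) = 36

36


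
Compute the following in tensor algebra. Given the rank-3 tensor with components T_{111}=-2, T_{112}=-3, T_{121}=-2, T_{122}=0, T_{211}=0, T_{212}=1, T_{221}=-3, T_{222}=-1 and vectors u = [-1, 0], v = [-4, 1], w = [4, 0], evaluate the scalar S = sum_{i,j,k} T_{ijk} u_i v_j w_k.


S = sum over i,j,k of T_{ijk} u_i v_j w_k. Expanding all 8 terms:
T_{111}*u_1*v_1*w_1 = -2*-1*-4*4 = -32  (running total: -32)
T_{112}*u_1*v_1*w_2 = -3*-1*-4*0 = 0  (running total: -32)
T_{121}*u_1*v_2*w_1 = -2*-1*1*4 = 8  (running total: -24)
T_{122}*u_1*v_2*w_2 = 0*-1*1*0 = 0  (running total: -24)
T_{211}*u_2*v_1*w_1 = 0*0*-4*4 = 0  (running total: -24)
T_{212}*u_2*v_1*w_2 = 1*0*-4*0 = 0  (running total: -24)
T_{221}*u_2*v_2*w_1 = -3*0*1*4 = 0  (running total: -24)
T_{222}*u_2*v_2*w_2 = -1*0*1*0 = 0  (running total: -24)
S = -24

-24


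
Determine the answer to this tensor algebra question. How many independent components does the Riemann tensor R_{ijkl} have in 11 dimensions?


The Riemann tensor in d dimensions has d^2(d^2 - 1)/12 independent components.
d = 11, so d^2 = 121
d^2 - 1 = 120
d^2(d^2 - 1) = 121 * 120 = 14520
Divide by 12: 14520 / 12 = 1210

1210


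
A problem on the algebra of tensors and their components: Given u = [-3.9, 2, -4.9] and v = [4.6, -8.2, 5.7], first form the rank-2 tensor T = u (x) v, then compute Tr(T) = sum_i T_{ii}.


The outer product gives T_{ij} = u_i v_j.
The trace (contraction) is Tr(T) = sum_i T_{ii} = sum_i u_i v_i.
Diagonal entries:
T_{11} = u_1 * v_1 = -3.9 * 4.6 = -17.94
T_{22} = u_2 * v_2 = 2 * -8.2 = -16.4
T_{33} = u_3 * v_3 = -4.9 * 5.7 = -27.93
Tr(T) = -17.94 + -16.4 + -27.93 = -62.27

-62.27


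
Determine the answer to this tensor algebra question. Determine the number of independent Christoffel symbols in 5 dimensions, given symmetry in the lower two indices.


Christoffel symbols Gamma^k_{ij} are symmetric in i,j, so there are d * d(d+1)/2 independent symbols.
d = 5
d(d+1)/2 = 5 * 6 / 2 = 15
Total = 5 * 15 = 75

75
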